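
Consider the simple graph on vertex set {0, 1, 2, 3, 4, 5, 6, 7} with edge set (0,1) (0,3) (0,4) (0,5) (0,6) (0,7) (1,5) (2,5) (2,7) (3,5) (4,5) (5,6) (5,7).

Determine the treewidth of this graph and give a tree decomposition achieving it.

Treewidth 2.
Bags: B1 = {2, 5, 7}  B2 = {0, 5, 7}  B3 = {0, 1, 5}  B4 = {0, 5, 6}  B5 = {0, 3, 5}  B6 = {0, 4, 5}
Tree: B1–B2, B2–B3, B2–B4, B2–B5, B3–B6

The largest bag has 3 vertices, giving width 2; this decomposition certifies tw(G) ≤ 2. For the lower bound, the 3 vertices {0, 1, 5} are pairwise adjacent, and any tree decomposition puts a clique entirely inside one bag — forcing width ≥ 2. Combining the bounds, tw(G) = 2.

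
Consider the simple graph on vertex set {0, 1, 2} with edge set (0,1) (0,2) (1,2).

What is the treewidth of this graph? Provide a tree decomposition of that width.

Treewidth 2.
One optimal decomposition is:
Bags: B1 = {0, 1, 2}
Tree: (single bag)

With just one bag of size 3, the width is 3 − 1 = 2, so tw(G) ≤ 2. On the other hand G contains the 3-clique {0, 1, 2}. A clique must lie in a single bag of any decomposition, so no decomposition can have width below 2. The upper and lower bounds meet at 2, so that is the treewidth.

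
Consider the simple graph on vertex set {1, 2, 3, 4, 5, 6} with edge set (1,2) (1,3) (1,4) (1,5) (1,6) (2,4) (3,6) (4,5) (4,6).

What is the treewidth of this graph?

2

A width-2 tree decomposition is:
Bags: B1 = {1, 4, 6}  B2 = {1, 2, 4}  B3 = {1, 3, 6}  B4 = {1, 4, 5}
Tree: B1–B2, B1–B3, B2–B4
The largest bag has 3 vertices, giving width 2; this decomposition certifies tw(G) ≤ 2. Conversely, {1, 3, 6} is a clique of size 3, and the vertices of any clique must share a bag in every tree decomposition; so some bag has ≥ 3 vertices and tw(G) ≥ 2. The upper and lower bounds meet at 2, so that is the treewidth.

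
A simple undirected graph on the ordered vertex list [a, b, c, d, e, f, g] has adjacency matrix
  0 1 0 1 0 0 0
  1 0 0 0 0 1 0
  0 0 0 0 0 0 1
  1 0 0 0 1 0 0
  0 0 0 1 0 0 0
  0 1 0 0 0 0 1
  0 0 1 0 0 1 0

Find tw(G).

A width-1 tree decomposition is:
Bags: B1 = {d, e}  B2 = {a, d}  B3 = {a, b}  B4 = {b, f}  B5 = {f, g}  B6 = {c, g}
Tree: B1–B2, B2–B3, B3–B4, B4–B5, B5–B6
Each bag holds 2 vertices, so the decomposition has width 1, which upper-bounds the treewidth. Any graph with an edge has treewidth ≥ 1, and G has the edge e–d. Combining the bounds, tw(G) = 1.

1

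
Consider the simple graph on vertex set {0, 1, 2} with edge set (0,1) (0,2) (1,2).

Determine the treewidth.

2

A width-2 tree decomposition is:
Bags: B1 = {0, 1, 2}
Tree: (single bag)
With just one bag of size 3, the width is 3 − 1 = 2, so tw(G) ≤ 2. Conversely, {0, 1, 2} is a clique of size 3, and the vertices of any clique must share a bag in every tree decomposition; so some bag has ≥ 3 vertices and tw(G) ≥ 2. Hence tw(G) = 2 exactly.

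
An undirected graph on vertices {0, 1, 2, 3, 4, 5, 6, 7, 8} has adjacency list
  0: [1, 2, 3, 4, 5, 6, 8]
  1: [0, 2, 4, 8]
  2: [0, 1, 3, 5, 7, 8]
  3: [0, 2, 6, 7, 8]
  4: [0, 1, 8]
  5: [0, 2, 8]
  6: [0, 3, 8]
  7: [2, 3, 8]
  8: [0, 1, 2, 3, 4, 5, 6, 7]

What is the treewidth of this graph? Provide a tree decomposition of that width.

Treewidth 3.
Bags: B1 = {0, 2, 5, 8}  B2 = {0, 2, 3, 8}  B3 = {0, 1, 2, 8}  B4 = {0, 3, 6, 8}  B5 = {0, 1, 4, 8}  B6 = {2, 3, 7, 8}
Tree: B1–B2, B2–B3, B2–B4, B3–B5, B2–B6

Each bag holds 4 vertices, so the decomposition has width 3, which upper-bounds the treewidth. Conversely, {0, 1, 2, 8} is a clique of size 4, and the vertices of any clique must share a bag in every tree decomposition; so some bag has ≥ 4 vertices and tw(G) ≥ 3. Therefore the treewidth is 3.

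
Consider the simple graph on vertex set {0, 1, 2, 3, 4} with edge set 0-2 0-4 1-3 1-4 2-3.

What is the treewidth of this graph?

A width-2 tree decomposition is:
Bags: B1 = {0, 2, 3}  B2 = {0, 1, 3}  B3 = {0, 1, 4}
Tree: B1–B2, B2–B3
Every bag has size at most 3, so the width is 3 − 1 = 2 and tw(G) ≤ 2. For the lower bound, G contains the cycle 0–2–3–1–4–0, so G is not a forest; only forests have treewidth ≤ 1, hence tw(G) ≥ 2. Hence tw(G) = 2 exactly.

2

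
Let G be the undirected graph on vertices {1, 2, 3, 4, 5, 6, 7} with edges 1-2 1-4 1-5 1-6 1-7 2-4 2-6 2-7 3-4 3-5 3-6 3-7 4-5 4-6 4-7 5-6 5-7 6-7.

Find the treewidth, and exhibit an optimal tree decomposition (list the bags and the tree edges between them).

Each bag holds 5 vertices, so the decomposition has width 4, which upper-bounds the treewidth. Conversely, {1, 2, 4, 6, 7} is a clique of size 5, and the vertices of any clique must share a bag in every tree decomposition; so some bag has ≥ 5 vertices and tw(G) ≥ 4. The upper and lower bounds meet at 4, so that is the treewidth.

Treewidth 4.
Bags: B1 = {3, 4, 5, 6, 7}  B2 = {1, 4, 5, 6, 7}  B3 = {1, 2, 4, 6, 7}
Tree: B1–B2, B2–B3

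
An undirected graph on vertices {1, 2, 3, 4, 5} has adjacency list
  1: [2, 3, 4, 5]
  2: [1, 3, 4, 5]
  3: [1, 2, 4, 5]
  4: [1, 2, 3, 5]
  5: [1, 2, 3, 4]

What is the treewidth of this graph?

A width-4 tree decomposition is:
Bags: B1 = {1, 2, 3, 4, 5}
Tree: (single bag)
With just one bag of size 5, the width is 5 − 1 = 4, so tw(G) ≤ 4. Conversely, {1, 2, 3, 4, 5} is a clique of size 5, and the vertices of any clique must share a bag in every tree decomposition; so some bag has ≥ 5 vertices and tw(G) ≥ 4. Therefore the treewidth is 4.

4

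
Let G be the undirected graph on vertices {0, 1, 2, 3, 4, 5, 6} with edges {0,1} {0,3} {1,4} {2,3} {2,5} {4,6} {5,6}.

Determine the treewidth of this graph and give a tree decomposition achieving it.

The largest bag has 3 vertices, giving width 2; this decomposition certifies tw(G) ≤ 2. The edges 2–5–6–4–1–0–3–2 form a cycle, so G is not a tree and its treewidth is at least 2. Therefore the treewidth is 2.

Treewidth 2.
One optimal decomposition is:
Bags: B1 = {2, 5, 6}  B2 = {2, 4, 6}  B3 = {1, 2, 4}  B4 = {0, 1, 2}  B5 = {0, 2, 3}
Tree: B1–B2, B2–B3, B3–B4, B4–B5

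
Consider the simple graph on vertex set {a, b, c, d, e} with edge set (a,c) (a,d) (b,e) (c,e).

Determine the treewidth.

1

A width-1 tree decomposition is:
Bags: B1 = {b, e}  B2 = {c, e}  B3 = {a, c}  B4 = {a, d}
Tree: B1–B2, B2–B3, B3–B4
Every bag has size at most 2, so the width is 2 − 1 = 1 and tw(G) ≤ 1. G has an edge, so its treewidth is at least 1. Hence tw(G) = 1 exactly.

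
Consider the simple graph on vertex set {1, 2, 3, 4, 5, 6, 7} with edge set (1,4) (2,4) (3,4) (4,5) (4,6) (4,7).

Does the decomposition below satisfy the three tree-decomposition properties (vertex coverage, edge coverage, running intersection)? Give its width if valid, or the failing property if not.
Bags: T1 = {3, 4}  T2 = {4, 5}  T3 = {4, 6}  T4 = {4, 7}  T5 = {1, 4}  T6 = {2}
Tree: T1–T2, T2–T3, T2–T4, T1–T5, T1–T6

No — edge (4,2) lies in no bag.

A tree decomposition must satisfy three properties: every vertex lies in some bag; for every edge, both endpoints lie together in some bag; and for every vertex, the bags containing it form a connected subtree. Here edge (4,2) lies in no bag, so the decomposition is invalid.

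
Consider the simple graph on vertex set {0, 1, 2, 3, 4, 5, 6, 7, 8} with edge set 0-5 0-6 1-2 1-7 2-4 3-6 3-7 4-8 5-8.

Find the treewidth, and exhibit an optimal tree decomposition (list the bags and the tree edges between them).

Treewidth 2.
One optimal decomposition is:
Bags: B1 = {1, 2, 7}  B2 = {2, 4, 7}  B3 = {4, 7, 8}  B4 = {5, 7, 8}  B5 = {0, 5, 7}  B6 = {0, 6, 7}  B7 = {3, 6, 7}
Tree: B1–B2, B2–B3, B3–B4, B4–B5, B5–B6, B6–B7

Each bag holds 3 vertices, so the decomposition has width 2, which upper-bounds the treewidth. The edges 7–1–2–4–8–5–0–6–3–7 form a cycle, so G is not a tree and its treewidth is at least 2. Combining the bounds, tw(G) = 2.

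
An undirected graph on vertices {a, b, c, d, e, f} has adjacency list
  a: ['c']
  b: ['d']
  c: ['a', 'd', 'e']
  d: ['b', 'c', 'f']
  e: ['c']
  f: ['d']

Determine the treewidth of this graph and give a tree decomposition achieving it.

Treewidth 1.
Bags: B1 = {c, d}  B2 = {c, e}  B3 = {b, d}  B4 = {a, c}  B5 = {d, f}
Tree: B1–B2, B1–B3, B1–B4, B3–B5

Every bag has size at most 2, so the width is 2 − 1 = 1 and tw(G) ≤ 1. Since G has at least one edge (e.g. c–d), it is not an edgeless graph, so tw(G) ≥ 1. Therefore the treewidth is 1.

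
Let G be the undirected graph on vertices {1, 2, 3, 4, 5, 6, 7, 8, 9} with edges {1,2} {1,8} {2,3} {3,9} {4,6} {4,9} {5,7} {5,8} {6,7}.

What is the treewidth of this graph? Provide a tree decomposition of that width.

Treewidth 2.
One optimal decomposition is:
Bags: B1 = {5, 7, 8}  B2 = {1, 7, 8}  B3 = {1, 2, 7}  B4 = {2, 3, 7}  B5 = {3, 7, 9}  B6 = {4, 7, 9}  B7 = {4, 6, 7}
Tree: B1–B2, B2–B3, B3–B4, B4–B5, B5–B6, B6–B7

Every bag has size at most 3, so the width is 3 − 1 = 2 and tw(G) ≤ 2. Since 7–5–8–1–2–3–9–4–6–7 is a cycle in G, G is not acyclic. Forests are exactly the graphs of treewidth ≤ 1, so tw(G) ≥ 2. Combining the bounds, tw(G) = 2.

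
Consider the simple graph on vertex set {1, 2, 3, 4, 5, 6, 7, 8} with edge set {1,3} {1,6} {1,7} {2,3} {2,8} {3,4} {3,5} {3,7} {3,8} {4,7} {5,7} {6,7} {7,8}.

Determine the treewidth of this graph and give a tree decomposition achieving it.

Treewidth 2.
One optimal decomposition is:
Bags: B1 = {2, 3, 8}  B2 = {3, 7, 8}  B3 = {1, 3, 7}  B4 = {1, 6, 7}  B5 = {3, 5, 7}  B6 = {3, 4, 7}
Tree: B1–B2, B2–B3, B3–B4, B3–B5, B2–B6

The largest bag has 3 vertices, giving width 2; this decomposition certifies tw(G) ≤ 2. On the other hand G contains the 3-clique {2, 3, 8}. A clique must lie in a single bag of any decomposition, so no decomposition can have width below 2. Hence tw(G) = 2 exactly.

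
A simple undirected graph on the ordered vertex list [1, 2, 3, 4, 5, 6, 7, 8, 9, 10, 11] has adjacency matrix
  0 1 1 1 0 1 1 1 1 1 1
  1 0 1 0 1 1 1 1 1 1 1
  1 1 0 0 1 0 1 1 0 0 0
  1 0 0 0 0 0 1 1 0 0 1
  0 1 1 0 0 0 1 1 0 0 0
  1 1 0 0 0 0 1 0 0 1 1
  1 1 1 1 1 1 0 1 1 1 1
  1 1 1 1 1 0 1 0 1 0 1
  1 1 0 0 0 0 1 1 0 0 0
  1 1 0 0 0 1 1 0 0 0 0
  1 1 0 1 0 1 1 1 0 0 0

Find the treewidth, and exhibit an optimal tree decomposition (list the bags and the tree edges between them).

The largest bag has 5 vertices, giving width 4; this decomposition certifies tw(G) ≤ 4. Conversely, {1, 2, 3, 7, 8} is a clique of size 5, and the vertices of any clique must share a bag in every tree decomposition; so some bag has ≥ 5 vertices and tw(G) ≥ 4. Hence tw(G) = 4 exactly.

Treewidth 4.
One such decomposition:
Bags: B1 = {2, 3, 5, 7, 8}  B2 = {1, 2, 3, 7, 8}  B3 = {1, 2, 7, 8, 9}  B4 = {1, 2, 7, 8, 11}  B5 = {1, 4, 7, 8, 11}  B6 = {1, 2, 6, 7, 11}  B7 = {1, 2, 6, 7, 10}
Tree: B1–B2, B2–B3, B3–B4, B4–B5, B4–B6, B6–B7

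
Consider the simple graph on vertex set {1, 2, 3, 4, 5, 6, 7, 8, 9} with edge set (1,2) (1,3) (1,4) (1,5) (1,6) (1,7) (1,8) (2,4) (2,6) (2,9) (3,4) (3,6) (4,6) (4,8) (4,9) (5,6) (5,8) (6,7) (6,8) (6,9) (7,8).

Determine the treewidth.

3

A width-3 tree decomposition is:
Bags: B1 = {1, 4, 6, 8}  B2 = {1, 6, 7, 8}  B3 = {1, 2, 4, 6}  B4 = {1, 3, 4, 6}  B5 = {2, 4, 6, 9}  B6 = {1, 5, 6, 8}
Tree: B1–B2, B1–B3, B1–B4, B3–B5, B1–B6
The largest bag has 4 vertices, giving width 3; this decomposition certifies tw(G) ≤ 3. For the lower bound, the 4 vertices {1, 4, 6, 8} are pairwise adjacent, and any tree decomposition puts a clique entirely inside one bag — forcing width ≥ 3. Combining the bounds, tw(G) = 3.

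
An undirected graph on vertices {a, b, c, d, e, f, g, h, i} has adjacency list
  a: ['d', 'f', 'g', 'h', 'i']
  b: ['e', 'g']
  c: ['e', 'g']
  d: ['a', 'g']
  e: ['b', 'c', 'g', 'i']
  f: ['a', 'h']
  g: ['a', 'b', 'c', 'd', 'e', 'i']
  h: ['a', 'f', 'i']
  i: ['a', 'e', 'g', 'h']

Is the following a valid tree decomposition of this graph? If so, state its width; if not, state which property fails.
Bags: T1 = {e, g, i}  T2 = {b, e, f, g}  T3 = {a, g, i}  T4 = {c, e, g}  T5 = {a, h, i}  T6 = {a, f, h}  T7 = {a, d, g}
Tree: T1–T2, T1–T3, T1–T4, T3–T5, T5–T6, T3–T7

A tree decomposition must satisfy three properties: every vertex lies in some bag; for every edge, both endpoints lie together in some bag; and for every vertex, the bags containing it form a connected subtree. Here bags containing vertex f are not connected in the tree, so the decomposition is invalid.

No — bags containing vertex f are not connected in the tree.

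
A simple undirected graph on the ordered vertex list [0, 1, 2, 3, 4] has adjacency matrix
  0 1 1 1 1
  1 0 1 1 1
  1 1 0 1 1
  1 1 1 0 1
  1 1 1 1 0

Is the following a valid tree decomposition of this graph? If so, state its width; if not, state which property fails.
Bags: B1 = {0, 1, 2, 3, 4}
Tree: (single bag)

Yes; width 4.

Vertex coverage: the bags together contain {0, 1, 2, 3, 4}, the full vertex set. Edge coverage: each edge of G has both endpoints in at least one bag. Running intersection: for every vertex, the bags containing it form a connected subtree. All three properties hold, so this is a valid tree decomposition of width max|bag| − 1 = 4, and hence tw(G) ≤ 4.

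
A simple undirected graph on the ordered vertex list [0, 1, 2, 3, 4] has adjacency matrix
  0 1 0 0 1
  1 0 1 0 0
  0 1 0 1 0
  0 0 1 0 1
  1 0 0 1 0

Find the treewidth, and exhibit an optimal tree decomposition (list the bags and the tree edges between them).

The largest bag has 3 vertices, giving width 2; this decomposition certifies tw(G) ≤ 2. Since 1–0–4–3–2–1 is a cycle in G, G is not acyclic. Forests are exactly the graphs of treewidth ≤ 1, so tw(G) ≥ 2. Hence tw(G) = 2 exactly.

Treewidth 2.
One optimal decomposition is:
Bags: B1 = {0, 1, 4}  B2 = {1, 3, 4}  B3 = {1, 2, 3}
Tree: B1–B2, B2–B3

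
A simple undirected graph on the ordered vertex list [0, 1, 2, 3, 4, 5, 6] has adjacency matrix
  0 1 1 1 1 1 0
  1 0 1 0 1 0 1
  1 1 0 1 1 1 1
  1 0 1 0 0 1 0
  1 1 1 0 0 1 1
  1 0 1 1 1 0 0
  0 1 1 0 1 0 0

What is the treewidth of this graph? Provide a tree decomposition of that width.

Treewidth 3.
One such decomposition:
Bags: B1 = {0, 1, 2, 4}  B2 = {1, 2, 4, 6}  B3 = {0, 2, 4, 5}  B4 = {0, 2, 3, 5}
Tree: B1–B2, B1–B3, B3–B4

Every bag has size at most 4, so the width is 4 − 1 = 3 and tw(G) ≤ 3. On the other hand G contains the 4-clique {0, 2, 3, 5}. A clique must lie in a single bag of any decomposition, so no decomposition can have width below 3. Therefore the treewidth is 3.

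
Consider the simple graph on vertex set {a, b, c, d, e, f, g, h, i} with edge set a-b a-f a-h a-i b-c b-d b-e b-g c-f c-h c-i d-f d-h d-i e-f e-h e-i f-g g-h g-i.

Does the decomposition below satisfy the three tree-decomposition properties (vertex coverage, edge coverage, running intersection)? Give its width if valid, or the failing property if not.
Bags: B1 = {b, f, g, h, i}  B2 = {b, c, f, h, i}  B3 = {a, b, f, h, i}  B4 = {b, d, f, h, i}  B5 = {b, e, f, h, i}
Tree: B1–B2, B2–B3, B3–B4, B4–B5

Yes; width 4.

Checking the three conditions: (i) the bags cover all of {a, b, c, d, e, f, g, h, i}; (ii) for each edge, some bag contains both endpoints; (iii) the bags containing any fixed vertex form a subtree. All hold, so the decomposition is valid with width 5 − 1 = 4.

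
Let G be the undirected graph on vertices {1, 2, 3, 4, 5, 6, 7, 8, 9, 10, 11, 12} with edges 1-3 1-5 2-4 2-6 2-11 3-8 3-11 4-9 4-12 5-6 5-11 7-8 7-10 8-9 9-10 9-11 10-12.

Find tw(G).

A width-3 tree decomposition is:
Bags: B1 = {7, 8, 10, 12}  B2 = {8, 9, 10, 12}  B3 = {4, 8, 9, 12}  B4 = {3, 4, 8, 9}  B5 = {3, 4, 9, 11}  B6 = {2, 3, 4, 11}  B7 = {1, 2, 3, 11}  B8 = {1, 2, 5, 11}  B9 = {1, 2, 5, 6}
Tree: B1–B2, B2–B3, B3–B4, B4–B5, B5–B6, B6–B7, B7–B8, B8–B9
Each bag holds 4 vertices, so the decomposition has width 3, which upper-bounds the treewidth. For the lower bound: the 4 vertex sets {7,10,12}, {8}, {9}, {2,3,4,11} are disjoint, each induces a connected subgraph, and every pair is joined by at least one edge of G. Contracting each set to a single vertex therefore yields K_{4} as a minor, and since treewidth is minor-monotone, tw(G) ≥ tw(K_{4}) = 3. Combining the bounds, tw(G) = 3.

3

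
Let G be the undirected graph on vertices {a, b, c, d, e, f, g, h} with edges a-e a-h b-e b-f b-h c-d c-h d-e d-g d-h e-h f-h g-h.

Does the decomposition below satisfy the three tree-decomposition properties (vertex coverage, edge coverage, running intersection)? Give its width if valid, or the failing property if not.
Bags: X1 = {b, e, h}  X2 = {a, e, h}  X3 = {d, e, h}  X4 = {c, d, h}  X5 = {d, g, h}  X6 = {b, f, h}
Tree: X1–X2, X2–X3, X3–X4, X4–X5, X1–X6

Vertex coverage: the bags together contain {a, b, c, d, e, f, g, h}, the full vertex set. Edge coverage: each edge of G has both endpoints in at least one bag. Running intersection: for every vertex, the bags containing it form a connected subtree. All three properties hold, so this is a valid tree decomposition of width max|bag| − 1 = 2, and hence tw(G) ≤ 2.

Yes; width 2.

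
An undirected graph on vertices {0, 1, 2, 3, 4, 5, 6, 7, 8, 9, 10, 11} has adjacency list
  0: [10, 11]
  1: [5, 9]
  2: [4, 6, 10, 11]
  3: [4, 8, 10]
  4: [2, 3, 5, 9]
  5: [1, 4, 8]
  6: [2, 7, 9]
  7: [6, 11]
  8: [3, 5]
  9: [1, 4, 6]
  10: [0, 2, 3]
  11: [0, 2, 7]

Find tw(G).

A width-3 tree decomposition is:
Bags: B1 = {1, 3, 5, 8}  B2 = {1, 3, 4, 5}  B3 = {1, 3, 4, 9}  B4 = {3, 4, 9, 10}  B5 = {2, 4, 9, 10}  B6 = {2, 6, 9, 10}  B7 = {0, 2, 6, 10}  B8 = {0, 2, 6, 11}  B9 = {0, 6, 7, 11}
Tree: B1–B2, B2–B3, B3–B4, B4–B5, B5–B6, B6–B7, B7–B8, B8–B9
Every bag has size at most 4, so the width is 4 − 1 = 3 and tw(G) ≤ 3. For the lower bound: the 4 vertex sets {1,5,8}, {3}, {4}, {2,6,9,10} are disjoint, each induces a connected subgraph, and every pair is joined by at least one edge of G. Contracting each set to a single vertex therefore yields K_{4} as a minor, and since treewidth is minor-monotone, tw(G) ≥ tw(K_{4}) = 3. Therefore the treewidth is 3.

3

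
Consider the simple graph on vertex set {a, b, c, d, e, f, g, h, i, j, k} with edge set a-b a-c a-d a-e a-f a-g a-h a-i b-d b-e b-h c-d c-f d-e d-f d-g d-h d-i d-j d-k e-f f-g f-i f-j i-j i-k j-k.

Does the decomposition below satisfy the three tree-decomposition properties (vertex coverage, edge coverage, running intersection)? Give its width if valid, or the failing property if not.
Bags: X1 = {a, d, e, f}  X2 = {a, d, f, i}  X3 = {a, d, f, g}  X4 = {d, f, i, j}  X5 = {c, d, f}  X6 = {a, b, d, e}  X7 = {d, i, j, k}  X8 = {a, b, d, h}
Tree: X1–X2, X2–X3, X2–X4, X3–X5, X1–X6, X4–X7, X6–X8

No — edge (a,c) lies in no bag.

A tree decomposition must satisfy three properties: every vertex lies in some bag; for every edge, both endpoints lie together in some bag; and for every vertex, the bags containing it form a connected subtree. Here edge (a,c) lies in no bag, so the decomposition is invalid.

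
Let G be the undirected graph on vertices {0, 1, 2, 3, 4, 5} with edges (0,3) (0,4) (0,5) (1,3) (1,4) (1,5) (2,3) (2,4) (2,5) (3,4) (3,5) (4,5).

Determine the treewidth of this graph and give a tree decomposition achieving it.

Every bag has size at most 4, so the width is 4 − 1 = 3 and tw(G) ≤ 3. For the lower bound, the 4 vertices {0, 3, 4, 5} are pairwise adjacent, and any tree decomposition puts a clique entirely inside one bag — forcing width ≥ 3. Hence tw(G) = 3 exactly.

Treewidth 3.
Bags: B1 = {0, 3, 4, 5}  B2 = {2, 3, 4, 5}  B3 = {1, 3, 4, 5}
Tree: B1–B2, B2–B3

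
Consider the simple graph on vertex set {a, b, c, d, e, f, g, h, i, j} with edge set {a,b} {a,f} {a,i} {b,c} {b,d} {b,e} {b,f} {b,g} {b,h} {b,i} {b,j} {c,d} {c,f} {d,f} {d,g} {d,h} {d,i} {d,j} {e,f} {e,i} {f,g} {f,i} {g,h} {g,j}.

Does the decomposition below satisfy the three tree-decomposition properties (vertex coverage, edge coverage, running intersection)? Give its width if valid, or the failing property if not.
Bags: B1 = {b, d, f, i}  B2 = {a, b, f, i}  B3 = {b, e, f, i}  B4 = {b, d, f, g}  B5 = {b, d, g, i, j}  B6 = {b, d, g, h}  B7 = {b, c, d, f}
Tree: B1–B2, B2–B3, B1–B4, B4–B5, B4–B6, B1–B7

No — bags containing vertex i are not connected in the tree.

A tree decomposition must satisfy three properties: every vertex lies in some bag; for every edge, both endpoints lie together in some bag; and for every vertex, the bags containing it form a connected subtree. Here bags containing vertex i are not connected in the tree, so the decomposition is invalid.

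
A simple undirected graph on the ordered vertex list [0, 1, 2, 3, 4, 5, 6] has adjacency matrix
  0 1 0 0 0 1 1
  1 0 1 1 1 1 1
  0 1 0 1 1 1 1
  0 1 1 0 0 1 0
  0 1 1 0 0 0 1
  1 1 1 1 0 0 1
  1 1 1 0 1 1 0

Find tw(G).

3

A width-3 tree decomposition is:
Bags: B1 = {1, 2, 5, 6}  B2 = {1, 2, 4, 6}  B3 = {0, 1, 5, 6}  B4 = {1, 2, 3, 5}
Tree: B1–B2, B1–B3, B1–B4
Each bag holds 4 vertices, so the decomposition has width 3, which upper-bounds the treewidth. For the lower bound, the 4 vertices {0, 1, 5, 6} are pairwise adjacent, and any tree decomposition puts a clique entirely inside one bag — forcing width ≥ 3. Therefore the treewidth is 3.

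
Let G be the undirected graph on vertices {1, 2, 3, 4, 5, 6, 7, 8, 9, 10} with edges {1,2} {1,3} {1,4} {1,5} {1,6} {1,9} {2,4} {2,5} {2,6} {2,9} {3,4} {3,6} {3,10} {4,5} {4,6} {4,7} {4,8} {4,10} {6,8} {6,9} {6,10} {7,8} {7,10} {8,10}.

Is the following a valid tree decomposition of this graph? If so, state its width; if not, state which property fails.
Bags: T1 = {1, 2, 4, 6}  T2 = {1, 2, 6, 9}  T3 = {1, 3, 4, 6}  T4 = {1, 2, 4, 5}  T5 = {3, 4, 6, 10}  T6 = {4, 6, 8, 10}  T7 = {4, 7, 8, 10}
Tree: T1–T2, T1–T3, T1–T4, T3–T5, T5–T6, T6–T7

Yes; width 3.

Every vertex of G appears in some bag (union = {1, 2, 3, 4, 5, 6, 7, 8, 9, 10}); every edge is covered by a bag; and for each vertex v the set of bags containing v is connected in the bag tree. The decomposition is therefore valid. The largest bag has 4 vertices, so the width is 3.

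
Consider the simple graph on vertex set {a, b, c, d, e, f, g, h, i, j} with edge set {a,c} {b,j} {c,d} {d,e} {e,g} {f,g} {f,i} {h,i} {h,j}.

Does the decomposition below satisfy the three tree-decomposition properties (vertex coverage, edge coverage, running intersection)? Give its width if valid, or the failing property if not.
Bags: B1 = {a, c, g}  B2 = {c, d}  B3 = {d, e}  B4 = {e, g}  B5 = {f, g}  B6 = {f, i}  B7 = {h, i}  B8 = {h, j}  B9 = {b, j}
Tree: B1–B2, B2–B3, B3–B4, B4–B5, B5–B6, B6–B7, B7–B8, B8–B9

A tree decomposition must satisfy three properties: every vertex lies in some bag; for every edge, both endpoints lie together in some bag; and for every vertex, the bags containing it form a connected subtree. Here bags containing vertex g are not connected in the tree, so the decomposition is invalid.

No — bags containing vertex g are not connected in the tree.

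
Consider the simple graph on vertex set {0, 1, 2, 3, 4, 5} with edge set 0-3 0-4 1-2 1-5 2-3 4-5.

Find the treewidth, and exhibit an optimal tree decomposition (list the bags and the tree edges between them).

Each bag holds 3 vertices, so the decomposition has width 2, which upper-bounds the treewidth. The edges 4–5–1–2–3–0–4 form a cycle, so G is not a tree and its treewidth is at least 2. The upper and lower bounds meet at 2, so that is the treewidth.

Treewidth 2.
One such decomposition:
Bags: B1 = {1, 4, 5}  B2 = {1, 2, 4}  B3 = {2, 3, 4}  B4 = {0, 3, 4}
Tree: B1–B2, B2–B3, B3–B4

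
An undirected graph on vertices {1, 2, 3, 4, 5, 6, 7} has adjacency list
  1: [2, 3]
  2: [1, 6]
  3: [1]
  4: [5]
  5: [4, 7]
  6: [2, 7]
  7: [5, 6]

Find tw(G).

1

A width-1 tree decomposition is:
Bags: B1 = {6, 7}  B2 = {5, 7}  B3 = {2, 6}  B4 = {1, 2}  B5 = {4, 5}  B6 = {1, 3}
Tree: B1–B2, B1–B3, B3–B4, B2–B5, B4–B6
Every bag has size at most 2, so the width is 2 − 1 = 1 and tw(G) ≤ 1. Any graph with an edge has treewidth ≥ 1, and G has the edge 7–6. Combining the bounds, tw(G) = 1.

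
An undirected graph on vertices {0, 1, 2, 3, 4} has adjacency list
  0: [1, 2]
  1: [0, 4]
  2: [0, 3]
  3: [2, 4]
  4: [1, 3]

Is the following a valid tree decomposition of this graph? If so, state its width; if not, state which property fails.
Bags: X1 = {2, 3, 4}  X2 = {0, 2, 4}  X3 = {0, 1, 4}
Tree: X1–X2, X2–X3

Yes; width 2.

Vertex coverage: the bags together contain {0, 1, 2, 3, 4}, the full vertex set. Edge coverage: each edge of G has both endpoints in at least one bag. Running intersection: for every vertex, the bags containing it form a connected subtree. All three properties hold, so this is a valid tree decomposition of width max|bag| − 1 = 2, and hence tw(G) ≤ 2.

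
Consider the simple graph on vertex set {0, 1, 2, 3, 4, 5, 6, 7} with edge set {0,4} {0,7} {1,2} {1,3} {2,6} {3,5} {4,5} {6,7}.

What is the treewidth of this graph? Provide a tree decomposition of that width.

The largest bag has 3 vertices, giving width 2; this decomposition certifies tw(G) ≤ 2. For the lower bound, G contains the cycle 4–0–7–6–2–1–3–5–4, so G is not a forest; only forests have treewidth ≤ 1, hence tw(G) ≥ 2. Combining the bounds, tw(G) = 2.

Treewidth 2.
One optimal decomposition is:
Bags: B1 = {0, 4, 7}  B2 = {4, 6, 7}  B3 = {2, 4, 6}  B4 = {1, 2, 4}  B5 = {1, 3, 4}  B6 = {3, 4, 5}
Tree: B1–B2, B2–B3, B3–B4, B4–B5, B5–B6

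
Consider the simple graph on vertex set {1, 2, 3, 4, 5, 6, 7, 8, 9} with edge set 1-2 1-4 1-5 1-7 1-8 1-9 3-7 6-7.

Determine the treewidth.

A width-1 tree decomposition is:
Bags: B1 = {1, 4}  B2 = {1, 2}  B3 = {1, 8}  B4 = {1, 5}  B5 = {1, 9}  B6 = {1, 7}  B7 = {3, 7}  B8 = {6, 7}
Tree: B1–B2, B2–B3, B3–B4, B4–B5, B2–B6, B6–B7, B6–B8
The largest bag has 2 vertices, giving width 1; this decomposition certifies tw(G) ≤ 1. Since G has at least one edge (e.g. 1–4), it is not an edgeless graph, so tw(G) ≥ 1. Combining the bounds, tw(G) = 1.

1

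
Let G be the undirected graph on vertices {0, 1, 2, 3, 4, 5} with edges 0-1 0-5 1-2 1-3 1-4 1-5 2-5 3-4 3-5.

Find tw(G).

2

A width-2 tree decomposition is:
Bags: B1 = {0, 1, 5}  B2 = {1, 3, 5}  B3 = {1, 3, 4}  B4 = {1, 2, 5}
Tree: B1–B2, B2–B3, B1–B4
Every bag has size at most 3, so the width is 3 − 1 = 2 and tw(G) ≤ 2. On the other hand G contains the 3-clique {1, 3, 4}. A clique must lie in a single bag of any decomposition, so no decomposition can have width below 2. The upper and lower bounds meet at 2, so that is the treewidth.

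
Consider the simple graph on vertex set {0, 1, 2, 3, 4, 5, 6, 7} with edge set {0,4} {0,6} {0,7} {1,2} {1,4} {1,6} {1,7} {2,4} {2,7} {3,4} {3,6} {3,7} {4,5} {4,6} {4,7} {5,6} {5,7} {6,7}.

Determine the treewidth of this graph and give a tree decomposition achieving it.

Each bag holds 4 vertices, so the decomposition has width 3, which upper-bounds the treewidth. Conversely, {1, 2, 4, 7} is a clique of size 4, and the vertices of any clique must share a bag in every tree decomposition; so some bag has ≥ 4 vertices and tw(G) ≥ 3. Combining the bounds, tw(G) = 3.

Treewidth 3.
One such decomposition:
Bags: B1 = {3, 4, 6, 7}  B2 = {1, 4, 6, 7}  B3 = {1, 2, 4, 7}  B4 = {4, 5, 6, 7}  B5 = {0, 4, 6, 7}
Tree: B1–B2, B2–B3, B2–B4, B4–B5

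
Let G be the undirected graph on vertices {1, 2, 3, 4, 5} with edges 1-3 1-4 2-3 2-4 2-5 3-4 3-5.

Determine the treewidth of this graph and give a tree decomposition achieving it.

Treewidth 2.
Bags: B1 = {2, 3, 4}  B2 = {2, 3, 5}  B3 = {1, 3, 4}
Tree: B1–B2, B1–B3

The largest bag has 3 vertices, giving width 2; this decomposition certifies tw(G) ≤ 2. On the other hand G contains the 3-clique {1, 3, 4}. A clique must lie in a single bag of any decomposition, so no decomposition can have width below 2. Hence tw(G) = 2 exactly.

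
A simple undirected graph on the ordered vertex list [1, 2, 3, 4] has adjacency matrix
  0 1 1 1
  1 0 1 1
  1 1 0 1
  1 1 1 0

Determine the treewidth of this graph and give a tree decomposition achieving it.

Treewidth 3.
Bags: B1 = {1, 2, 3, 4}
Tree: (single bag)

With just one bag of size 4, the width is 4 − 1 = 3, so tw(G) ≤ 3. Conversely, {1, 2, 3, 4} is a clique of size 4, and the vertices of any clique must share a bag in every tree decomposition; so some bag has ≥ 4 vertices and tw(G) ≥ 3. Hence tw(G) = 3 exactly.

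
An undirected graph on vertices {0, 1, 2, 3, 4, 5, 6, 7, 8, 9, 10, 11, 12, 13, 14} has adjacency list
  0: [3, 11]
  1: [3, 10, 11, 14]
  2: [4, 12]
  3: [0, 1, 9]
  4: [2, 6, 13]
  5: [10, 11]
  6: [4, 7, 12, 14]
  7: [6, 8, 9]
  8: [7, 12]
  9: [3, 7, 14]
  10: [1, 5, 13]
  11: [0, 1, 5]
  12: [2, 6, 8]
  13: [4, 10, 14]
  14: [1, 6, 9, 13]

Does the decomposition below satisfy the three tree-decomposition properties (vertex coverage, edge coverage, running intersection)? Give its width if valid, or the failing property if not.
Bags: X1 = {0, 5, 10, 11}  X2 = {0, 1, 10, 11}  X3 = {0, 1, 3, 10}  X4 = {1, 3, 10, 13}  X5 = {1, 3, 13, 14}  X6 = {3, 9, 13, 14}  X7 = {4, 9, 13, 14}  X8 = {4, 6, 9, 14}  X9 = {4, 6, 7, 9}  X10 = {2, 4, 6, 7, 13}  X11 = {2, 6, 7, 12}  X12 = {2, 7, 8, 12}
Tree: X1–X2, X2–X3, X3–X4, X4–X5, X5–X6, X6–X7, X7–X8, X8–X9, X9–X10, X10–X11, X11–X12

No — bags containing vertex 13 are not connected in the tree.

A tree decomposition must satisfy three properties: every vertex lies in some bag; for every edge, both endpoints lie together in some bag; and for every vertex, the bags containing it form a connected subtree. Here bags containing vertex 13 are not connected in the tree, so the decomposition is invalid.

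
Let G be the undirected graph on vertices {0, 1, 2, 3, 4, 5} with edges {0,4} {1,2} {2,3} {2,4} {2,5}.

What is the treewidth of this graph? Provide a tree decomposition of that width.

The largest bag has 2 vertices, giving width 1; this decomposition certifies tw(G) ≤ 1. G has an edge, so its treewidth is at least 1. Combining the bounds, tw(G) = 1.

Treewidth 1.
Bags: B1 = {2, 5}  B2 = {2, 4}  B3 = {0, 4}  B4 = {2, 3}  B5 = {1, 2}
Tree: B1–B2, B2–B3, B1–B4, B4–B5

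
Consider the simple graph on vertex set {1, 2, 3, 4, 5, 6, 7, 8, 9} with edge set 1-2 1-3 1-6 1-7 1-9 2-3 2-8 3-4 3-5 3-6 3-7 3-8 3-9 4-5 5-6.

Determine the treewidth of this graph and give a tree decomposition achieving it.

Treewidth 2.
One optimal decomposition is:
Bags: B1 = {1, 3, 9}  B2 = {1, 3, 7}  B3 = {1, 2, 3}  B4 = {1, 3, 6}  B5 = {3, 5, 6}  B6 = {3, 4, 5}  B7 = {2, 3, 8}
Tree: B1–B2, B2–B3, B3–B4, B4–B5, B5–B6, B3–B7

The largest bag has 3 vertices, giving width 2; this decomposition certifies tw(G) ≤ 2. On the other hand G contains the 3-clique {2, 3, 8}. A clique must lie in a single bag of any decomposition, so no decomposition can have width below 2. Combining the bounds, tw(G) = 2.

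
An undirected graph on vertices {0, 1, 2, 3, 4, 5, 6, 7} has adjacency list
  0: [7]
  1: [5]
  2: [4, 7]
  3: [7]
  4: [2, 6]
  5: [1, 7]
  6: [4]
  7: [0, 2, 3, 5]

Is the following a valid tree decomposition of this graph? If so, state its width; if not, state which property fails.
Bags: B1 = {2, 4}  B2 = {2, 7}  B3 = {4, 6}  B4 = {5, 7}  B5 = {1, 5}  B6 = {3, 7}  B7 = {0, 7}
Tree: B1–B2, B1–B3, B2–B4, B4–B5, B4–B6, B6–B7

Yes; width 1.

Every vertex of G appears in some bag (union = {0, 1, 2, 3, 4, 5, 6, 7}); every edge is covered by a bag; and for each vertex v the set of bags containing v is connected in the bag tree. The decomposition is therefore valid. The largest bag has 2 vertices, so the width is 1.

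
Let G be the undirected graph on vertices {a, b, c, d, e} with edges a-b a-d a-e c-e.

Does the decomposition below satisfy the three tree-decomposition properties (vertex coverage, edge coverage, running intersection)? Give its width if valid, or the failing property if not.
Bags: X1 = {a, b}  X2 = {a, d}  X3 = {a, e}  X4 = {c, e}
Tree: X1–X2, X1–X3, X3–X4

Vertex coverage: the bags together contain {a, b, c, d, e}, the full vertex set. Edge coverage: each edge of G has both endpoints in at least one bag. Running intersection: for every vertex, the bags containing it form a connected subtree. All three properties hold, so this is a valid tree decomposition of width max|bag| − 1 = 1, and hence tw(G) ≤ 1.

Yes; width 1.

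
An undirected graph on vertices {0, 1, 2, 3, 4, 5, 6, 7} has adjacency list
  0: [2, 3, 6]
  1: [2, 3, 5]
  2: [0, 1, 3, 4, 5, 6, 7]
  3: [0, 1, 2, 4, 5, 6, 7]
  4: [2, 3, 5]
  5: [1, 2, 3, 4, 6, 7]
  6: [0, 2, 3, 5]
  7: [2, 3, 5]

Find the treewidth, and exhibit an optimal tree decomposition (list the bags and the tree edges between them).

Treewidth 3.
Bags: B1 = {1, 2, 3, 5}  B2 = {2, 3, 5, 7}  B3 = {2, 3, 5, 6}  B4 = {2, 3, 4, 5}  B5 = {0, 2, 3, 6}
Tree: B1–B2, B1–B3, B1–B4, B3–B5

The largest bag has 4 vertices, giving width 3; this decomposition certifies tw(G) ≤ 3. Conversely, {0, 2, 3, 6} is a clique of size 4, and the vertices of any clique must share a bag in every tree decomposition; so some bag has ≥ 4 vertices and tw(G) ≥ 3. Therefore the treewidth is 3.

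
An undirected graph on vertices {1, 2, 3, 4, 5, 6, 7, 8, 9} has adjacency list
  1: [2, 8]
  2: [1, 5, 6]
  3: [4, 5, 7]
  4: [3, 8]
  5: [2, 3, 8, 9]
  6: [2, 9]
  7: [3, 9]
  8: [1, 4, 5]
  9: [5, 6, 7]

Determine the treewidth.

3

A width-3 tree decomposition is:
Bags: B1 = {1, 2, 4, 8}  B2 = {2, 4, 5, 8}  B3 = {2, 3, 4, 5}  B4 = {2, 3, 5, 6}  B5 = {3, 5, 6, 9}  B6 = {3, 6, 7, 9}
Tree: B1–B2, B2–B3, B3–B4, B4–B5, B5–B6
Every bag has size at most 4, so the width is 4 − 1 = 3 and tw(G) ≤ 3. For the lower bound: the 4 vertex sets {1,4,8}, {2}, {5}, {3,6,7,9} are disjoint, each induces a connected subgraph, and every pair is joined by at least one edge of G. Contracting each set to a single vertex therefore yields K_{4} as a minor, and since treewidth is minor-monotone, tw(G) ≥ tw(K_{4}) = 3. The upper and lower bounds meet at 3, so that is the treewidth.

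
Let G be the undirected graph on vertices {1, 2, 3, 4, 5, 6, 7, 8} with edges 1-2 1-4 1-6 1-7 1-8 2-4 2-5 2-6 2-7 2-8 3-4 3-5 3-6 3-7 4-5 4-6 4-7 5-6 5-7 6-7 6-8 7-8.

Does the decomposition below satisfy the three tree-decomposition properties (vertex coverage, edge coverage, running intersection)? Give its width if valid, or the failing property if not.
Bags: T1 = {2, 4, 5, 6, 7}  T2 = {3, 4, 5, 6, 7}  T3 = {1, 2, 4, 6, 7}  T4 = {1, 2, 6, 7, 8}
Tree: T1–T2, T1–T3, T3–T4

Vertex coverage: the bags together contain {1, 2, 3, 4, 5, 6, 7, 8}, the full vertex set. Edge coverage: each edge of G has both endpoints in at least one bag. Running intersection: for every vertex, the bags containing it form a connected subtree. All three properties hold, so this is a valid tree decomposition of width max|bag| − 1 = 4, and hence tw(G) ≤ 4.

Yes; width 4.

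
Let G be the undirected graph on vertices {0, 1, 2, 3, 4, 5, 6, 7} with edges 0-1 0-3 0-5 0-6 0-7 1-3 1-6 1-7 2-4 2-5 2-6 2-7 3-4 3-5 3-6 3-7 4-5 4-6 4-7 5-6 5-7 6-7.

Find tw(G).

4

A width-4 tree decomposition is:
Bags: B1 = {3, 4, 5, 6, 7}  B2 = {0, 3, 5, 6, 7}  B3 = {2, 4, 5, 6, 7}  B4 = {0, 1, 3, 6, 7}
Tree: B1–B2, B1–B3, B2–B4
The largest bag has 5 vertices, giving width 4; this decomposition certifies tw(G) ≤ 4. On the other hand G contains the 5-clique {2, 4, 5, 6, 7}. A clique must lie in a single bag of any decomposition, so no decomposition can have width below 4. Combining the bounds, tw(G) = 4.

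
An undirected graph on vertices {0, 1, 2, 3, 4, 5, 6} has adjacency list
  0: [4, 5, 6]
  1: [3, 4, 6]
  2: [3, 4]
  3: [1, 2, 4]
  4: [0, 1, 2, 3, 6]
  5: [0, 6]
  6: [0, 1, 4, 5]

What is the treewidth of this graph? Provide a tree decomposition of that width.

Each bag holds 3 vertices, so the decomposition has width 2, which upper-bounds the treewidth. Conversely, {0, 4, 6} is a clique of size 3, and the vertices of any clique must share a bag in every tree decomposition; so some bag has ≥ 3 vertices and tw(G) ≥ 2. The upper and lower bounds meet at 2, so that is the treewidth.

Treewidth 2.
Bags: B1 = {1, 4, 6}  B2 = {0, 4, 6}  B3 = {1, 3, 4}  B4 = {2, 3, 4}  B5 = {0, 5, 6}
Tree: B1–B2, B1–B3, B3–B4, B2–B5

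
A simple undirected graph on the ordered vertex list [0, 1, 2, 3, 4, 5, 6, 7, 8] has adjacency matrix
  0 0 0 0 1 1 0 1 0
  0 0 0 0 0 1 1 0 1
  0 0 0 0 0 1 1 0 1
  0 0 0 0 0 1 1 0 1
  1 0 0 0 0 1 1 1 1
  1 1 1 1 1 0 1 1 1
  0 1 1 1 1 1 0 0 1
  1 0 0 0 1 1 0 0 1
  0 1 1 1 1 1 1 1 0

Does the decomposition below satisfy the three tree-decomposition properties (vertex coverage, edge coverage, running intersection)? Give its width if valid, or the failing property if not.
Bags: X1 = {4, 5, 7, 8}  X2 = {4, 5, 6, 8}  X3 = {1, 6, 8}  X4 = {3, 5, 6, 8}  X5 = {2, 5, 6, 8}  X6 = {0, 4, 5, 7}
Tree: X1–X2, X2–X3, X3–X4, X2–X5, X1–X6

A tree decomposition must satisfy three properties: every vertex lies in some bag; for every edge, both endpoints lie together in some bag; and for every vertex, the bags containing it form a connected subtree. Here edge (5,1) lies in no bag, so the decomposition is invalid.

No — edge (5,1) lies in no bag.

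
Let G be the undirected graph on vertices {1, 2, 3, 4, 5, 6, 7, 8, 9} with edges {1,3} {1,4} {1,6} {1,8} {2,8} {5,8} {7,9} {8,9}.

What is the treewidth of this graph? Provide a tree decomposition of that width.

Treewidth 1.
One such decomposition:
Bags: B1 = {1, 8}  B2 = {2, 8}  B3 = {1, 6}  B4 = {5, 8}  B5 = {8, 9}  B6 = {1, 4}  B7 = {1, 3}  B8 = {7, 9}
Tree: B1–B2, B1–B3, B1–B4, B4–B5, B3–B6, B3–B7, B5–B8

Each bag holds 2 vertices, so the decomposition has width 1, which upper-bounds the treewidth. Any graph with an edge has treewidth ≥ 1, and G has the edge 8–1. The upper and lower bounds meet at 1, so that is the treewidth.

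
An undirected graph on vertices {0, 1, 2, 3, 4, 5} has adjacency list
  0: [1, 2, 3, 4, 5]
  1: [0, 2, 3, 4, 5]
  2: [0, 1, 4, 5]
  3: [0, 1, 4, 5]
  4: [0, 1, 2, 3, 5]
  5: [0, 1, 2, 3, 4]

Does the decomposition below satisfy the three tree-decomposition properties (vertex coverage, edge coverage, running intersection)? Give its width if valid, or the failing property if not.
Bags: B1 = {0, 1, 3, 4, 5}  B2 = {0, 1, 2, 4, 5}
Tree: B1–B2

Yes; width 4.

Vertex coverage: the bags together contain {0, 1, 2, 3, 4, 5}, the full vertex set. Edge coverage: each edge of G has both endpoints in at least one bag. Running intersection: for every vertex, the bags containing it form a connected subtree. All three properties hold, so this is a valid tree decomposition of width max|bag| − 1 = 4, and hence tw(G) ≤ 4.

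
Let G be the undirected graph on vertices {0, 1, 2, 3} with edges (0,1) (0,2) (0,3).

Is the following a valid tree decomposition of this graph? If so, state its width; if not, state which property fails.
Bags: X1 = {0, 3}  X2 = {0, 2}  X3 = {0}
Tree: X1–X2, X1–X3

A tree decomposition must satisfy three properties: every vertex lies in some bag; for every edge, both endpoints lie together in some bag; and for every vertex, the bags containing it form a connected subtree. Here vertex 1 appears in no bag, so the decomposition is invalid.

No — vertex 1 appears in no bag.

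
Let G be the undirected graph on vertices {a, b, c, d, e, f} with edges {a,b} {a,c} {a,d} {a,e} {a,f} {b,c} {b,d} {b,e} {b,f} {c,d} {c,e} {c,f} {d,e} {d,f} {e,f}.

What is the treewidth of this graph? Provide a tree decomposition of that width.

Treewidth 5.
One such decomposition:
Bags: B1 = {a, b, c, d, e, f}
Tree: (single bag)

With just one bag of size 6, the width is 6 − 1 = 5, so tw(G) ≤ 5. On the other hand G contains the 6-clique {a, b, c, d, e, f}. A clique must lie in a single bag of any decomposition, so no decomposition can have width below 5. Hence tw(G) = 5 exactly.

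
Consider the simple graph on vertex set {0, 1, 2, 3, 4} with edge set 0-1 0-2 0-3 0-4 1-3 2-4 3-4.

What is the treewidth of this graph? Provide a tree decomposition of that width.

Each bag holds 3 vertices, so the decomposition has width 2, which upper-bounds the treewidth. Conversely, {0, 2, 4} is a clique of size 3, and the vertices of any clique must share a bag in every tree decomposition; so some bag has ≥ 3 vertices and tw(G) ≥ 2. The upper and lower bounds meet at 2, so that is the treewidth.

Treewidth 2.
One optimal decomposition is:
Bags: B1 = {0, 3, 4}  B2 = {0, 1, 3}  B3 = {0, 2, 4}
Tree: B1–B2, B1–B3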